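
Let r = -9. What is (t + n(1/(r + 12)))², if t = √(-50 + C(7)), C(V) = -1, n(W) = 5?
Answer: (5 + I*√51)² ≈ -26.0 + 71.414*I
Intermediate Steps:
t = I*√51 (t = √(-50 - 1) = √(-51) = I*√51 ≈ 7.1414*I)
(t + n(1/(r + 12)))² = (I*√51 + 5)² = (5 + I*√51)²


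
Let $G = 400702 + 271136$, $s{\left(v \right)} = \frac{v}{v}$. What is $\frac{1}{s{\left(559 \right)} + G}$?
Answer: $\frac{1}{671839} \approx 1.4885 \cdot 10^{-6}$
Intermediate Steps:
$s{\left(v \right)} = 1$
$G = 671838$
$\frac{1}{s{\left(559 \right)} + G} = \frac{1}{1 + 671838} = \frac{1}{671839}$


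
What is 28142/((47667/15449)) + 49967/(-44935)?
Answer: 19533817558741/2141916645 ≈ 9119.8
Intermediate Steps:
28142/((47667/15449)) + 49967/(-44935) = 28142/((47667*(1/15449))) + 49967*(-1/44935) = 28142/(47667/15449) - 49967/44935 = 28142*(15449/47667) - 49967/44935 = 434765758/47667 - 49967/44935 = 19533817558741/2141916645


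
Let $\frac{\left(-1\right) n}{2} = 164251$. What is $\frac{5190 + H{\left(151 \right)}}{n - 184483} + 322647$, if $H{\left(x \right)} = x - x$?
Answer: $\frac{11034204407}{34199} \approx 3.2265 \cdot 10^{5}$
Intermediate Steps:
$n = -328502$ ($n = \left(-2\right) 164251 = -328502$)
$H{\left(x \right)} = 0$
$\frac{5190 + H{\left(151 \right)}}{n - 184483} + 322647 = \frac{5190 + 0}{-328502 - 184483} + 322647 = \frac{5190}{-512985} + 322647 = 5190 \left(- \frac{1}{512985}\right) + 322647 = - \frac{346}{34199} + 322647 = \frac{11034204407}{34199}$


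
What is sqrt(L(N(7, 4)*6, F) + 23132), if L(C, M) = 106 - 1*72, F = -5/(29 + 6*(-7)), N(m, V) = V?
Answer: 9*sqrt(286) ≈ 152.20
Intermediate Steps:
F = 5/13 (F = -5/(29 - 42) = -5/(-13) = -1/13*(-5) = 5/13 ≈ 0.38462)
L(C, M) = 34 (L(C, M) = 106 - 72 = 34)
sqrt(L(N(7, 4)*6, F) + 23132) = sqrt(34 + 23132) = sqrt(23166) = 9*sqrt(286)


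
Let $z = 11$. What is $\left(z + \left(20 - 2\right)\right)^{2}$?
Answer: $841$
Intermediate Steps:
$\left(z + \left(20 - 2\right)\right)^{2} = \left(11 + \left(20 - 2\right)\right)^{2} = \left(11 + 18\right)^{2} = 29^{2} = 841$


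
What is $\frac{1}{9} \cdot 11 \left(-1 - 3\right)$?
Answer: $- \frac{44}{9} \approx -4.8889$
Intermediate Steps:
$\frac{1}{9} \cdot 11 \left(-1 - 3\right) = \frac{11}{9} \left(-4\right) = - \frac{44}{9}$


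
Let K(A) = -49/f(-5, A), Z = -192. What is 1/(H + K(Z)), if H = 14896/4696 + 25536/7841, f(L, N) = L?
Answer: 23013335/373478553 ≈ 0.061619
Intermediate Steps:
K(A) = 49/5 (K(A) = -49/(-5) = -49*(-⅕) = 49/5)
H = 29589574/4602667 (H = 14896*(1/4696) + 25536*(1/7841) = 1862/587 + 25536/7841 = 29589574/4602667 ≈ 6.4288)
1/(H + K(Z)) = 1/(29589574/4602667 + 49/5) = 1/(373478553/23013335) = 23013335/373478553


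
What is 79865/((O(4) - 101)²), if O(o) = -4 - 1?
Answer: 79865/11236 ≈ 7.1080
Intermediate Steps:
O(o) = -5
79865/((O(4) - 101)²) = 79865/((-5 - 101)²) = 79865/((-106)²) = 79865/11236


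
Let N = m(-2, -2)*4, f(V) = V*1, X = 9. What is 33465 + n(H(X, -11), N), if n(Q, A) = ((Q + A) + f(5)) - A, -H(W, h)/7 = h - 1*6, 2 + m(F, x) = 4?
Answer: 33589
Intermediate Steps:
f(V) = V
m(F, x) = 2 (m(F, x) = -2 + 4 = 2)
H(W, h) = 42 - 7*h (H(W, h) = -7*(h - 1*6) = -7*(h - 6) = -7*(-6 + h) = 42 - 7*h)
N = 8 (N = 2*4 = 8)
n(Q, A) = 5 + Q (n(Q, A) = ((Q + A) + 5) - A = ((A + Q) + 5) - A = (5 + A + Q) - A = 5 + Q)
33465 + n(H(X, -11), N) = 33465 + (5 + (42 - 7*(-11))) = 33465 + (5 + (42 + 77)) = 33465 + (5 + 119) = 33465 + 124 = 33589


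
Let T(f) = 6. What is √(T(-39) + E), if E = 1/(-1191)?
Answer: √8509695/1191 ≈ 2.4493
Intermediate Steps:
E = -1/1191 ≈ -0.00083963
√(T(-39) + E) = √(6 - 1/1191) = √(7145/1191) = √8509695/1191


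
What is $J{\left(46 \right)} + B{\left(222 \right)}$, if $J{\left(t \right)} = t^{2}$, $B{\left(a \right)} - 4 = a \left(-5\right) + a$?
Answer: $1232$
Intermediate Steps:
$B{\left(a \right)} = 4 - 4 a$ ($B{\left(a \right)} = 4 + \left(a \left(-5\right) + a\right) = 4 + \left(- 5 a + a\right) = 4 - 4 a$)
$J{\left(46 \right)} + B{\left(222 \right)} = 46^{2} + \left(4 - 888\right) = 2116 + \left(4 - 888\right) = 2116 - 884 = 1232$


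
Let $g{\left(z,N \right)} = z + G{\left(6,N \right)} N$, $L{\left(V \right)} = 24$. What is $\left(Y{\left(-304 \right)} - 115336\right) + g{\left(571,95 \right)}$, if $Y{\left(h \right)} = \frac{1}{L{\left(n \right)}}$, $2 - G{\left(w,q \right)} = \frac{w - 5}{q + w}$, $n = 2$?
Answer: $- \frac{277731979}{2424} \approx -1.1458 \cdot 10^{5}$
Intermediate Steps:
$G{\left(w,q \right)} = 2 - \frac{-5 + w}{q + w}$ ($G{\left(w,q \right)} = 2 - \frac{w - 5}{q + w} = 2 - \frac{-5 + w}{q + w}$)
$g{\left(z,N \right)} = z + \frac{N \left(11 + 2 N\right)}{6 + N}$ ($g{\left(z,N \right)} = z + \frac{5 + 6 + 2 N}{N + 6} N = z + \frac{11 + 2 N}{6 + N} N = z + \frac{N \left(11 + 2 N\right)}{6 + N}$)
$Y{\left(h \right)} = \frac{1}{24}$
$\left(Y{\left(-304 \right)} - 115336\right) + g{\left(571,95 \right)} = \left(\frac{1}{24} - 115336\right) + \frac{95 \left(11 + 2 \cdot 95\right) + 571 \left(6 + 95\right)}{6 + 95} = - \frac{2768063}{24} + \frac{95 \left(11 + 190\right) + 571 \cdot 101}{101} = - \frac{2768063}{24} + \frac{95 \cdot 201 + 57671}{101} = - \frac{2768063}{24} + \frac{19095 + 57671}{101} = - \frac{2768063}{24} + \frac{1}{101} \cdot 76766 = - \frac{2768063}{24} + \frac{76766}{101} = - \frac{277731979}{2424}$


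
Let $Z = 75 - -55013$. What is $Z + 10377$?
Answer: $65465$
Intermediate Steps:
$Z = 55088$ ($Z = 75 + 55013 = 55088$)
$Z + 10377 = 55088 + 10377 = 65465$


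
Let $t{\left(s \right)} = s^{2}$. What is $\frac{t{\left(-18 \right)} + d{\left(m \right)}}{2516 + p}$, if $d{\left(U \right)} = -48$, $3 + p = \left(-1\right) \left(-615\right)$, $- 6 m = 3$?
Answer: $\frac{3}{34} \approx 0.088235$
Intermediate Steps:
$m = - \frac{1}{2}$ ($m = \left(- \frac{1}{6}\right) 3 = - \frac{1}{2} \approx -0.5$)
$p = 612$ ($p = -3 - -615 = -3 + 615 = 612$)
$\frac{t{\left(-18 \right)} + d{\left(m \right)}}{2516 + p} = \frac{\left(-18\right)^{2} - 48}{2516 + 612} = \frac{324 - 48}{3128} = 276 \cdot \frac{1}{3128} = \frac{3}{34}$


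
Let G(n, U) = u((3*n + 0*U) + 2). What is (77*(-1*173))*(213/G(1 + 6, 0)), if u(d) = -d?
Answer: 2837373/23 ≈ 1.2336e+5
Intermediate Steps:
G(n, U) = -2 - 3*n (G(n, U) = -((3*n + 0*U) + 2) = -((3*n + 0) + 2) = -(3*n + 2) = -(2 + 3*n) = -2 - 3*n)
(77*(-1*173))*(213/G(1 + 6, 0)) = (77*(-1*173))*(213/(-2 - 3*(1 + 6))) = (77*(-173))*(213/(-2 - 3*7)) = -2837373/(-2 - 21) = -2837373/(-23) = -2837373*(-1)/23 = -13321*(-213/23) = 2837373/23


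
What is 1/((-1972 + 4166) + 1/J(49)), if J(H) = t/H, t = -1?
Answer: 1/2145 ≈ 0.00046620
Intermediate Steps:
J(H) = -1/H
1/((-1972 + 4166) + 1/J(49)) = 1/((-1972 + 4166) + 1/(-1/49)) = 1/(2194 + 1/(-1*1/49)) = 1/(2194 + 1/(-1/49)) = 1/(2194 - 49) = 1/2145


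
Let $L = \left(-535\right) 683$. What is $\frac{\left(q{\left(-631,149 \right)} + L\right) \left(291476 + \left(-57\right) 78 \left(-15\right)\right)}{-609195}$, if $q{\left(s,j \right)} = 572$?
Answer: $\frac{43556925426}{203065} \approx 2.145 \cdot 10^{5}$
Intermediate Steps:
$L = -365405$
$\frac{\left(q{\left(-631,149 \right)} + L\right) \left(291476 + \left(-57\right) 78 \left(-15\right)\right)}{-609195} = \frac{\left(572 - 365405\right) \left(291476 + \left(-57\right) 78 \left(-15\right)\right)}{-609195} = - 364833 \left(291476 - -66690\right) \left(- \frac{1}{609195}\right) = - 364833 \left(291476 + 66690\right) \left(- \frac{1}{609195}\right) = \left(-364833\right) 358166 \left(- \frac{1}{609195}\right) = \left(-130670776278\right) \left(- \frac{1}{609195}\right) = \frac{43556925426}{203065}$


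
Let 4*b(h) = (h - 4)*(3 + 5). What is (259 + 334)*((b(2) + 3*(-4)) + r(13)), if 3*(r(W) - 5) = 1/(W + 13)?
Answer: -508201/78 ≈ -6515.4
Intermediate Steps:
b(h) = -8 + 2*h (b(h) = ((h - 4)*(3 + 5))/4 = ((-4 + h)*8)/4 = (-32 + 8*h)/4 = -8 + 2*h)
r(W) = 5 + 1/(3*(13 + W)) (r(W) = 5 + 1/(3*(W + 13)) = 5 + 1/(3*(13 + W)))
(259 + 334)*((b(2) + 3*(-4)) + r(13)) = (259 + 334)*(((-8 + 2*2) + 3*(-4)) + (196 + 15*13)/(3*(13 + 13))) = 593*(((-8 + 4) - 12) + (⅓)*(196 + 195)/26) = 593*((-4 - 12) + (⅓)*(1/26)*391) = 593*(-16 + 391/78) = 593*(-857/78) = -508201/78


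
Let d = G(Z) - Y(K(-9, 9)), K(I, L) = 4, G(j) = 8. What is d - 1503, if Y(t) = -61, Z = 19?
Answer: -1434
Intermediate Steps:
d = 69 (d = 8 - 1*(-61) = 8 + 61 = 69)
d - 1503 = 69 - 1503 = -1434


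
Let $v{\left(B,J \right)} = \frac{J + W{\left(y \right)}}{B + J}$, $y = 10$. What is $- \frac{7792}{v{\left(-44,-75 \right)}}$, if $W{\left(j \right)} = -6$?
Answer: $- \frac{927248}{81} \approx -11448.0$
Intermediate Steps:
$v{\left(B,J \right)} = \frac{-6 + J}{B + J}$ ($v{\left(B,J \right)} = \frac{J - 6}{B + J} = \frac{-6 + J}{B + J}$)
$- \frac{7792}{v{\left(-44,-75 \right)}} = - \frac{7792}{\frac{1}{-44 - 75} \left(-6 - 75\right)} = - \frac{7792}{\frac{1}{-119} \left(-81\right)} = - \frac{7792}{\left(- \frac{1}{119}\right) \left(-81\right)} = - \frac{7792}{\frac{81}{119}} = \left(-7792\right) \frac{119}{81} = - \frac{927248}{81}$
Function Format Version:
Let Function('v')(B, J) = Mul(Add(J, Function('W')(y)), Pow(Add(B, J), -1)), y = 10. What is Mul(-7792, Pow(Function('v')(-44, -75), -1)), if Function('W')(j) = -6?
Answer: Rational(-927248, 81) ≈ -11448.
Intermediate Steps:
Function('v')(B, J) = Mul(Pow(Add(B, J), -1), Add(-6, J)) (Function('v')(B, J) = Mul(Add(J, -6), Pow(Add(B, J), -1)) = Mul(Add(-6, J), Pow(Add(B, J), -1)) = Mul(Pow(Add(B, J), -1), Add(-6, J)))
Mul(-7792, Pow(Function('v')(-44, -75), -1)) = Mul(-7792, Pow(Mul(Pow(Add(-44, -75), -1), Add(-6, -75)), -1)) = Mul(-7792, Pow(Mul(Pow(-119, -1), -81), -1)) = Mul(-7792, Pow(Mul(Rational(-1, 119), -81), -1)) = Mul(-7792, Pow(Rational(81, 119), -1)) = Mul(-7792, Rational(119, 81)) = Rational(-927248, 81)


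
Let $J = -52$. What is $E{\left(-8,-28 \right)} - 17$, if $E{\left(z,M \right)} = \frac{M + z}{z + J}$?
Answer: $- \frac{82}{5} \approx -16.4$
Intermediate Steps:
$E{\left(z,M \right)} = \frac{M + z}{-52 + z}$ ($E{\left(z,M \right)} = \frac{M + z}{z - 52} = \frac{M + z}{-52 + z}$)
$E{\left(-8,-28 \right)} - 17 = \frac{-28 - 8}{-52 - 8} - 17 = \frac{1}{-60} \left(-36\right) - 17 = \left(- \frac{1}{60}\right) \left(-36\right) - 17 = \frac{3}{5} - 17 = - \frac{82}{5}$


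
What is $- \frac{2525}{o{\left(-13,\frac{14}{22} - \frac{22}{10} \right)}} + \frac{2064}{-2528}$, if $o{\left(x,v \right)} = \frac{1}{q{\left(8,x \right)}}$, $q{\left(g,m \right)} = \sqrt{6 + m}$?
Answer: $- \frac{129}{158} - 2525 i \sqrt{7} \approx -0.81646 - 6680.5 i$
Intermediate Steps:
$o{\left(x,v \right)} = \frac{1}{\sqrt{6 + x}}$
$- \frac{2525}{o{\left(-13,\frac{14}{22} - \frac{22}{10} \right)}} + \frac{2064}{-2528} = - \frac{2525}{\frac{1}{\sqrt{6 - 13}}} + \frac{2064}{-2528} = - \frac{2525}{\frac{1}{\sqrt{-7}}} + 2064 \left(- \frac{1}{2528}\right) = - \frac{2525}{\left(- \frac{1}{7}\right) i \sqrt{7}} - \frac{129}{158} = - 2525 i \sqrt{7} - \frac{129}{158} = - \frac{129}{158} - 2525 i \sqrt{7}$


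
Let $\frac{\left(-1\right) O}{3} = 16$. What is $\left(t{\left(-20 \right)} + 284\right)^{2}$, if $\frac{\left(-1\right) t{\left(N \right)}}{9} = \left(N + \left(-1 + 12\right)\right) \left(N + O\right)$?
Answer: $27290176$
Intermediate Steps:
$O = -48$ ($O = \left(-3\right) 16 = -48$)
$t{\left(N \right)} = - 9 \left(-48 + N\right) \left(11 + N\right)$ ($t{\left(N \right)} = - 9 \left(N + \left(-1 + 12\right)\right) \left(N - 48\right) = - 9 \left(N + 11\right) \left(-48 + N\right) = - 9 \left(11 + N\right) \left(-48 + N\right) = - 9 \left(-48 + N\right) \left(11 + N\right)$)
$\left(t{\left(-20 \right)} + 284\right)^{2} = \left(\left(4752 - 9 \left(-20\right)^{2} + 333 \left(-20\right)\right) + 284\right)^{2} = \left(\left(4752 - 3600 - 6660\right) + 284\right)^{2} = \left(-5508 + 284\right)^{2} = \left(-5224\right)^{2} = 27290176$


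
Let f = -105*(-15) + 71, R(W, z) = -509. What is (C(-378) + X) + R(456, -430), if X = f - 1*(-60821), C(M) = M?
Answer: 61580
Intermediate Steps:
f = 1646 (f = 1575 + 71 = 1646)
X = 62467 (X = 1646 - 1*(-60821) = 1646 + 60821 = 62467)
(C(-378) + X) + R(456, -430) = (-378 + 62467) - 509 = 62089 - 509 = 61580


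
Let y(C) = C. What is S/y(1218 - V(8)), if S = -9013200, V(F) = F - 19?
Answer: -9013200/1229 ≈ -7333.8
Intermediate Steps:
V(F) = -19 + F
S/y(1218 - V(8)) = -9013200/(1218 - (-19 + 8)) = -9013200/(1218 - 1*(-11)) = -9013200/(1218 + 11) = -9013200/1229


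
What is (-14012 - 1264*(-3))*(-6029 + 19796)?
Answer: -140698740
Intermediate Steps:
(-14012 - 1264*(-3))*(-6029 + 19796) = (-14012 + 3792)*13767 = -10220*13767 = -140698740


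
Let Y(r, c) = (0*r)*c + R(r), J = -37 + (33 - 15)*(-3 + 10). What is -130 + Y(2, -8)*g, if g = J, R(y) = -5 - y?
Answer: -753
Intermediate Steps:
J = 89 (J = -37 + 18*7 = -37 + 126 = 89)
Y(r, c) = -5 - r (Y(r, c) = (0*r)*c + (-5 - r) = 0*c + (-5 - r) = 0 + (-5 - r) = -5 - r)
g = 89
-130 + Y(2, -8)*g = -130 + (-5 - 1*2)*89 = -130 + (-5 - 2)*89 = -130 - 7*89 = -130 - 623 = -753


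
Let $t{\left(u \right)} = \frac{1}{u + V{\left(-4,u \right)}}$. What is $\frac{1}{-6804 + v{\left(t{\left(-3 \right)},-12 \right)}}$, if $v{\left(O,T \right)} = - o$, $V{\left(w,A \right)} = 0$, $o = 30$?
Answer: $- \frac{1}{6834} \approx -0.00014633$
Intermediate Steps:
$t{\left(u \right)} = \frac{1}{u}$ ($t{\left(u \right)} = \frac{1}{u + 0} = \frac{1}{u}$)
$v{\left(O,T \right)} = -30$ ($v{\left(O,T \right)} = \left(-1\right) 30 = -30$)
$\frac{1}{-6804 + v{\left(t{\left(-3 \right)},-12 \right)}} = \frac{1}{-6804 - 30} = \frac{1}{-6834} = - \frac{1}{6834}$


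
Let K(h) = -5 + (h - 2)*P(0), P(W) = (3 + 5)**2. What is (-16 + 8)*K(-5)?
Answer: 3624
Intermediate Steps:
P(W) = 64 (P(W) = 8**2 = 64)
K(h) = -133 + 64*h (K(h) = -5 + (h - 2)*64 = -5 + (-2 + h)*64 = -5 + (-128 + 64*h) = -133 + 64*h)
(-16 + 8)*K(-5) = (-16 + 8)*(-133 + 64*(-5)) = -8*(-133 - 320) = -8*(-453) = 3624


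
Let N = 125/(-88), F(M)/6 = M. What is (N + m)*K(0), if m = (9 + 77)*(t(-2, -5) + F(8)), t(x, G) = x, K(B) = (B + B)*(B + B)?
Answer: 0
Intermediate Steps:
K(B) = 4*B² (K(B) = (2*B)*(2*B) = 4*B²)
F(M) = 6*M
N = -125/88 (N = 125*(-1/88) = -125/88 ≈ -1.4205)
m = 3956 (m = (9 + 77)*(-2 + 6*8) = 86*(-2 + 48) = 86*46 = 3956)
(N + m)*K(0) = (-125/88 + 3956)*(4*0²) = 348003*(4*0)/88 = (348003/88)*0 = 0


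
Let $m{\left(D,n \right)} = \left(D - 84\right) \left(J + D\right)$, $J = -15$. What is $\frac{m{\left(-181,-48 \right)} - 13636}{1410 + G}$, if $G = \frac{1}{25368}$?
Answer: $\frac{971695872}{35768881} \approx 27.166$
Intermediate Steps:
$G = \frac{1}{25368} \approx 3.942 \cdot 10^{-5}$
$m{\left(D,n \right)} = \left(-84 + D\right) \left(-15 + D\right)$ ($m{\left(D,n \right)} = \left(D - 84\right) \left(-15 + D\right) = \left(-84 + D\right) \left(-15 + D\right)$)
$\frac{m{\left(-181,-48 \right)} - 13636}{1410 + G} = \frac{\left(1260 + \left(-181\right)^{2} - -17919\right) - 13636}{1410 + \frac{1}{25368}} = \frac{\left(1260 + 32761 + 17919\right) - 13636}{\frac{35768881}{25368}} = \left(51940 - 13636\right) \frac{25368}{35768881} = 38304 \cdot \frac{25368}{35768881} = \frac{971695872}{35768881}$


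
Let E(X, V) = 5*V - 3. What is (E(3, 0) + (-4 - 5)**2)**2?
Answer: 6084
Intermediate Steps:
E(X, V) = -3 + 5*V
(E(3, 0) + (-4 - 5)**2)**2 = ((-3 + 5*0) + (-4 - 5)**2)**2 = ((-3 + 0) + (-9)**2)**2 = (-3 + 81)**2 = 78**2 = 6084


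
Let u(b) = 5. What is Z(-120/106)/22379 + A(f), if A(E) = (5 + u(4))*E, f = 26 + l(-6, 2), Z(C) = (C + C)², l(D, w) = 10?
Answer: 22630554360/62862611 ≈ 360.00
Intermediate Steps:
Z(C) = 4*C² (Z(C) = (2*C)² = 4*C²)
f = 36 (f = 26 + 10 = 36)
A(E) = 10*E (A(E) = (5 + 5)*E = 10*E)
Z(-120/106)/22379 + A(f) = (4*(-120/106)²)/22379 + 10*36 = (4*(-120*1/106)²)*(1/22379) + 360 = (4*(-60/53)²)*(1/22379) + 360 = (4*(3600/2809))*(1/22379) + 360 = (14400/2809)*(1/22379) + 360 = 14400/62862611 + 360 = 22630554360/62862611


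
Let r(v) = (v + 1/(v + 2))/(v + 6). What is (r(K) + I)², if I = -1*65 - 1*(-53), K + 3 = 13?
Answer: 4765489/36864 ≈ 129.27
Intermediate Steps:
K = 10 (K = -3 + 13 = 10)
r(v) = (v + 1/(2 + v))/(6 + v)
I = -12 (I = -65 + 53 = -12)
(r(K) + I)² = ((1 + 10² + 2*10)/(12 + 10² + 8*10) - 12)² = ((1 + 100 + 20)/(12 + 100 + 80) - 12)² = (121/192 - 12)² = (-2183/192)² = 4765489/36864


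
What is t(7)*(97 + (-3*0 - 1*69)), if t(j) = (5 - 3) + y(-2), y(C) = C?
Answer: 0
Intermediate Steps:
t(j) = 0 (t(j) = (5 - 3) - 2 = 2 - 2 = 0)
t(7)*(97 + (-3*0 - 1*69)) = 0*(97 + (-3*0 - 1*69)) = 0*(97 + (0 - 69)) = 0*(97 - 69) = 0*28 = 0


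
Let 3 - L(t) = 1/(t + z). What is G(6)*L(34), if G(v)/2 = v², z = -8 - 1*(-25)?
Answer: 3648/17 ≈ 214.59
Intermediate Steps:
z = 17 (z = -8 + 25 = 17)
L(t) = 3 - 1/(17 + t) (L(t) = 3 - 1/(t + 17) = 3 - 1/(17 + t))
G(v) = 2*v²
G(6)*L(34) = (2*6²)*((50 + 3*34)/(17 + 34)) = (2*36)*((50 + 102)/51) = 72*((1/51)*152) = 72*(152/51) = 3648/17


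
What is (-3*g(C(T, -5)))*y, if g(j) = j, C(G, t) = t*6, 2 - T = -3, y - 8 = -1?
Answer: 630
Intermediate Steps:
y = 7 (y = 8 - 1 = 7)
T = 5 (T = 2 - 1*(-3) = 2 + 3 = 5)
C(G, t) = 6*t
(-3*g(C(T, -5)))*y = -18*(-5)*7 = -3*(-30)*7 = 90*7 = 630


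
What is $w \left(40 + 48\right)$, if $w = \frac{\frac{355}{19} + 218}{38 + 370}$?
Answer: $\frac{16489}{323} \approx 51.05$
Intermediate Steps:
$w = \frac{1499}{2584}$ ($w = \frac{355 \cdot \frac{1}{19} + 218}{408} = \left(\frac{355}{19} + 218\right) \frac{1}{408} = \frac{4497}{19} \cdot \frac{1}{408} = \frac{1499}{2584} \approx 0.58011$)
$w \left(40 + 48\right) = \frac{1499 \left(40 + 48\right)}{2584} = \frac{1499}{2584} \cdot 88 = \frac{16489}{323}$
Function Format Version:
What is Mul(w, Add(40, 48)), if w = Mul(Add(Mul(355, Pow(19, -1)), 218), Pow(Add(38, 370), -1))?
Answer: Rational(16489, 323) ≈ 51.050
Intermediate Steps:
w = Rational(1499, 2584) (w = Mul(Add(Mul(355, Rational(1, 19)), 218), Pow(408, -1)) = Mul(Add(Rational(355, 19), 218), Rational(1, 408)) = Mul(Rational(4497, 19), Rational(1, 408)) = Rational(1499, 2584) ≈ 0.58011)
Mul(w, Add(40, 48)) = Mul(Rational(1499, 2584), Add(40, 48)) = Mul(Rational(1499, 2584), 88) = Rational(16489, 323)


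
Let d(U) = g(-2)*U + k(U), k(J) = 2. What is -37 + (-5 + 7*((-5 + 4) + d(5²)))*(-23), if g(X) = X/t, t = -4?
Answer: -4191/2 ≈ -2095.5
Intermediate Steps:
g(X) = -X/4 (g(X) = X/(-4) = X*(-¼) = -X/4)
d(U) = 2 + U/2 (d(U) = (-¼*(-2))*U + 2 = U/2 + 2 = 2 + U/2)
-37 + (-5 + 7*((-5 + 4) + d(5²)))*(-23) = -37 + (-5 + 7*((-5 + 4) + (2 + (½)*5²)))*(-23) = -37 + (-5 + 7*(-1 + (2 + (½)*25)))*(-23) = -37 + (-5 + 7*(-1 + (2 + 25/2)))*(-23) = -37 + (-5 + 7*(-1 + 29/2))*(-23) = -37 + (-5 + 7*(27/2))*(-23) = -37 + (-5 + 189/2)*(-23) = -37 + (179/2)*(-23) = -37 - 4117/2 = -4191/2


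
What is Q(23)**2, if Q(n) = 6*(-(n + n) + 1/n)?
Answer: 40220964/529 ≈ 76032.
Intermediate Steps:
Q(n) = -12*n + 6/n (Q(n) = 6*(-2*n + 1/n) = 6*(1/n - 2*n) = -12*n + 6/n)
Q(23)**2 = (-12*23 + 6/23)**2 = (-276 + 6*(1/23))**2 = (-276 + 6/23)**2 = (-6342/23)**2 = 40220964/529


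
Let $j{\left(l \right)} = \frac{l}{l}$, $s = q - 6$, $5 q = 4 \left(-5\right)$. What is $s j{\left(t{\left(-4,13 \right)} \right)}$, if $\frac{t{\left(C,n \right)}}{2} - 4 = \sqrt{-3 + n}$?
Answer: $-10$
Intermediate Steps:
$q = -4$ ($q = \frac{4 \left(-5\right)}{5} = \frac{1}{5} \left(-20\right) = -4$)
$t{\left(C,n \right)} = 8 + 2 \sqrt{-3 + n}$
$s = -10$ ($s = -4 - 6 = -10$)
$j{\left(l \right)} = 1$
$s j{\left(t{\left(-4,13 \right)} \right)} = \left(-10\right) 1 = -10$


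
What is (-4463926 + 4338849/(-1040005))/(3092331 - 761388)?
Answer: -4642509698479/2424192374715 ≈ -1.9151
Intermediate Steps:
(-4463926 + 4338849/(-1040005))/(3092331 - 761388) = (-4463926 + 4338849*(-1/1040005))/2330943 = (-4463926 - 4338849/1040005)*(1/2330943) = -4642509698479/1040005*1/2330943 = -4642509698479/2424192374715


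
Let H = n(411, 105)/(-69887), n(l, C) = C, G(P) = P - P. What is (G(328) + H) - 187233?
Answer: -13085152776/69887 ≈ -1.8723e+5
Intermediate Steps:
G(P) = 0
H = -105/69887 (H = 105/(-69887) = 105*(-1/69887) = -105/69887 ≈ -0.0015024)
(G(328) + H) - 187233 = (0 - 105/69887) - 187233 = -105/69887 - 187233 = -13085152776/69887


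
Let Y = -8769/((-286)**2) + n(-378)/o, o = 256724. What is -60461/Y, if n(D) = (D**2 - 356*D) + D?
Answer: -24415775298772/392544849 ≈ -62199.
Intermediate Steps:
n(D) = D**2 - 355*D
Y = 392544849/403826852 (Y = -8769/((-286)**2) - 378*(-355 - 378)/256724 = -8769/81796 - 378*(-733)*(1/256724) = -8769*1/81796 + 277074*(1/256724) = -8769/81796 + 138537/128362 = 392544849/403826852 ≈ 0.97206)
-60461/Y = -60461/392544849/403826852 = -60461*403826852/392544849 = -24415775298772/392544849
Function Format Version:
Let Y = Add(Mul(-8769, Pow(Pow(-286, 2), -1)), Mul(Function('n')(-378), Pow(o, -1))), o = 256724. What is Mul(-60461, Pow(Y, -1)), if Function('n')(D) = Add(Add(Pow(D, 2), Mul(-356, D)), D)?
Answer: Rational(-24415775298772, 392544849) ≈ -62199.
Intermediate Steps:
Function('n')(D) = Add(Pow(D, 2), Mul(-355, D))
Y = Rational(392544849, 403826852) (Y = Add(Mul(-8769, Pow(Pow(-286, 2), -1)), Mul(Mul(-378, Add(-355, -378)), Pow(256724, -1))) = Add(Mul(-8769, Pow(81796, -1)), Mul(Mul(-378, -733), Rational(1, 256724))) = Add(Mul(-8769, Rational(1, 81796)), Mul(277074, Rational(1, 256724))) = Add(Rational(-8769, 81796), Rational(138537, 128362)) = Rational(392544849, 403826852) ≈ 0.97206)
Mul(-60461, Pow(Y, -1)) = Mul(-60461, Pow(Rational(392544849, 403826852), -1)) = Mul(-60461, Rational(403826852, 392544849)) = Rational(-24415775298772, 392544849)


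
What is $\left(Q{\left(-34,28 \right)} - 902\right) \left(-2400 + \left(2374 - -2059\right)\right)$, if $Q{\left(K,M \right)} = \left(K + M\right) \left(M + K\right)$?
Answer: $-1760578$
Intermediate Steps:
$Q{\left(K,M \right)} = \left(K + M\right)^{2}$ ($Q{\left(K,M \right)} = \left(K + M\right) \left(K + M\right) = \left(K + M\right)^{2}$)
$\left(Q{\left(-34,28 \right)} - 902\right) \left(-2400 + \left(2374 - -2059\right)\right) = \left(\left(-34 + 28\right)^{2} - 902\right) \left(-2400 + \left(2374 - -2059\right)\right) = \left(\left(-6\right)^{2} - 902\right) \left(-2400 + \left(2374 + 2059\right)\right) = \left(36 - 902\right) \left(-2400 + 4433\right) = \left(-866\right) 2033 = -1760578$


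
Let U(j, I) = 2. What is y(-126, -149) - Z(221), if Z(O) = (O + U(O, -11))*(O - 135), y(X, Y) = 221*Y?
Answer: -52107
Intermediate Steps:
Z(O) = (-135 + O)*(2 + O) (Z(O) = (O + 2)*(O - 135) = (2 + O)*(-135 + O) = (-135 + O)*(2 + O))
y(-126, -149) - Z(221) = 221*(-149) - (-270 + 221**2 - 133*221) = -32929 - (-270 + 48841 - 29393) = -32929 - 1*19178 = -32929 - 19178 = -52107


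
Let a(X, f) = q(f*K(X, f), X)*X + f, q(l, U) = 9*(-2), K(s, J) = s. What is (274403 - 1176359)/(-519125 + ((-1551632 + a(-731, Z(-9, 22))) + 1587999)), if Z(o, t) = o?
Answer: 901956/469609 ≈ 1.9207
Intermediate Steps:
q(l, U) = -18
a(X, f) = f - 18*X (a(X, f) = -18*X + f = f - 18*X)
(274403 - 1176359)/(-519125 + ((-1551632 + a(-731, Z(-9, 22))) + 1587999)) = (274403 - 1176359)/(-519125 + ((-1551632 + (-9 - 18*(-731))) + 1587999)) = -901956/(-519125 + ((-1551632 + (-9 + 13158)) + 1587999)) = -901956/(-519125 + ((-1551632 + 13149) + 1587999)) = -901956/(-519125 + (-1538483 + 1587999)) = -901956/(-519125 + 49516) = -901956/(-469609) = -901956*(-1/469609) = 901956/469609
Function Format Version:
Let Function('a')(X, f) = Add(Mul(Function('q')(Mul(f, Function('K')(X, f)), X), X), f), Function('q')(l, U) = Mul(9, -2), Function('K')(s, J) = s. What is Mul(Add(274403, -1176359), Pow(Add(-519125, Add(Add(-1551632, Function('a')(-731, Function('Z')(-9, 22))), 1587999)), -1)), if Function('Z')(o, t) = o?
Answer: Rational(901956, 469609) ≈ 1.9207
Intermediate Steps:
Function('q')(l, U) = -18
Function('a')(X, f) = Add(f, Mul(-18, X)) (Function('a')(X, f) = Add(Mul(-18, X), f) = Add(f, Mul(-18, X)))
Mul(Add(274403, -1176359), Pow(Add(-519125, Add(Add(-1551632, Function('a')(-731, Function('Z')(-9, 22))), 1587999)), -1)) = Mul(Add(274403, -1176359), Pow(Add(-519125, Add(Add(-1551632, Add(-9, Mul(-18, -731))), 1587999)), -1)) = Mul(-901956, Pow(Add(-519125, Add(Add(-1551632, Add(-9, 13158)), 1587999)), -1)) = Mul(-901956, Pow(Add(-519125, Add(Add(-1551632, 13149), 1587999)), -1)) = Mul(-901956, Pow(Add(-519125, Add(-1538483, 1587999)), -1)) = Mul(-901956, Pow(Add(-519125, 49516), -1)) = Mul(-901956, Pow(-469609, -1)) = Mul(-901956, Rational(-1, 469609)) = Rational(901956, 469609)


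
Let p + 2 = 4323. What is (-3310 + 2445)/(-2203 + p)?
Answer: -865/2118 ≈ -0.40840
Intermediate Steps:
p = 4321 (p = -2 + 4323 = 4321)
(-3310 + 2445)/(-2203 + p) = (-3310 + 2445)/(-2203 + 4321) = -865/2118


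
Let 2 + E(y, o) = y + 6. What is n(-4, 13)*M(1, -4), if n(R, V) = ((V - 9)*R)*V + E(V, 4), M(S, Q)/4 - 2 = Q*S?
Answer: 1528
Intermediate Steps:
E(y, o) = 4 + y (E(y, o) = -2 + (y + 6) = -2 + (6 + y) = 4 + y)
M(S, Q) = 8 + 4*Q*S (M(S, Q) = 8 + 4*(Q*S) = 8 + 4*Q*S)
n(R, V) = 4 + V + R*V*(-9 + V) (n(R, V) = ((V - 9)*R)*V + (4 + V) = ((-9 + V)*R)*V + (4 + V) = (R*(-9 + V))*V + (4 + V) = R*V*(-9 + V) + (4 + V) = 4 + V + R*V*(-9 + V))
n(-4, 13)*M(1, -4) = (4 + 13 - 4*13² - 9*(-4)*13)*(8 + 4*(-4)*1) = (4 + 13 - 4*169 + 468)*(8 - 16) = (4 + 13 - 676 + 468)*(-8) = -191*(-8) = 1528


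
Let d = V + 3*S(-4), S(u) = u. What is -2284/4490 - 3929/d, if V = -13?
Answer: 1758411/11225 ≈ 156.65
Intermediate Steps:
d = -25 (d = -13 + 3*(-4) = -13 - 12 = -25)
-2284/4490 - 3929/d = -2284/4490 - 3929/(-25) = -2284*1/4490 - 3929*(-1/25) = -1142/2245 + 3929/25 = 1758411/11225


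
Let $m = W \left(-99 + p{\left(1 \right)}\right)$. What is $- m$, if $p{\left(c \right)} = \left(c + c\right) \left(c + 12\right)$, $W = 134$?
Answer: $9782$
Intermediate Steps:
$p{\left(c \right)} = 2 c \left(12 + c\right)$
$m = -9782$ ($m = 134 \left(-99 + 2 \cdot 1 \left(12 + 1\right)\right) = 134 \left(-99 + 2 \cdot 1 \cdot 13\right) = 134 \left(-99 + 26\right) = 134 \left(-73\right) = -9782$)
$- m = \left(-1\right) \left(-9782\right) = 9782$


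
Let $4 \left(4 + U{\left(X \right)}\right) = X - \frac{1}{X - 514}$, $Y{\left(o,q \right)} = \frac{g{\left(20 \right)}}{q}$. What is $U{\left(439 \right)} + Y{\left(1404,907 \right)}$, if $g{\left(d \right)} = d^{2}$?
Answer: $\frac{14447741}{136050} \approx 106.19$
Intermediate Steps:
$Y{\left(o,q \right)} = \frac{400}{q}$ ($Y{\left(o,q \right)} = \frac{20^{2}}{q} = \frac{400}{q}$)
$U{\left(X \right)} = -4 - \frac{1}{4 \left(-514 + X\right)} + \frac{X}{4}$ ($U{\left(X \right)} = -4 + \frac{X - \frac{1}{X - 514}}{4} = -4 + \frac{X - \frac{1}{-514 + X}}{4} = -4 + \left(- \frac{1}{4 \left(-514 + X\right)} + \frac{X}{4}\right) = -4 - \frac{1}{4 \left(-514 + X\right)} + \frac{X}{4}$)
$U{\left(439 \right)} + Y{\left(1404,907 \right)} = \frac{8223 + 439^{2} - 232670}{4 \left(-514 + 439\right)} + \frac{400}{907} = \frac{8223 + 192721 - 232670}{4 \left(-75\right)} + 400 \cdot \frac{1}{907} = \frac{1}{4} \left(- \frac{1}{75}\right) \left(-31726\right) + \frac{400}{907} = \frac{15863}{150} + \frac{400}{907} = \frac{14447741}{136050}$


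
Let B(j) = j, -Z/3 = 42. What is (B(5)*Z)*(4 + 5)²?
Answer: -51030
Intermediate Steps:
Z = -126 (Z = -3*42 = -126)
(B(5)*Z)*(4 + 5)² = (5*(-126))*(4 + 5)² = -630*9² = -630*81 = -51030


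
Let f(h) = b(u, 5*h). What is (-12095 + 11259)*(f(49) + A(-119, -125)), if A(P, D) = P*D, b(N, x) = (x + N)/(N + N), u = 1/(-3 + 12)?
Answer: -13357608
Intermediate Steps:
u = ⅑ (u = 1/9 = ⅑ ≈ 0.11111)
b(N, x) = (N + x)/(2*N) (b(N, x) = (N + x)/((2*N)) = (N + x)*(1/(2*N)) = (N + x)/(2*N))
A(P, D) = D*P
f(h) = ½ + 45*h/2 (f(h) = (⅑ + 5*h)/(2*(⅑)) = (½)*9*(⅑ + 5*h) = ½ + 45*h/2)
(-12095 + 11259)*(f(49) + A(-119, -125)) = (-12095 + 11259)*((½ + (45/2)*49) - 125*(-119)) = -836*((½ + 2205/2) + 14875) = -836*(1103 + 14875) = -836*15978 = -13357608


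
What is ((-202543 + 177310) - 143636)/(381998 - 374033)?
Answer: -168869/7965 ≈ -21.201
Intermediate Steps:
((-202543 + 177310) - 143636)/(381998 - 374033) = (-25233 - 143636)/7965 = -168869*1/7965 = -168869/7965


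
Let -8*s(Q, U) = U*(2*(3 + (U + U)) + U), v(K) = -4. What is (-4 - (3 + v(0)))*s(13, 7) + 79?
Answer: 1493/8 ≈ 186.63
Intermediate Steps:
s(Q, U) = -U*(6 + 5*U)/8 (s(Q, U) = -U*(2*(3 + (U + U)) + U)/8 = -U*(2*(3 + 2*U) + U)/8 = -U*((6 + 4*U) + U)/8 = -U*(6 + 5*U)/8)
(-4 - (3 + v(0)))*s(13, 7) + 79 = (-4 - (3 - 4))*(-1/8*7*(6 + 5*7)) + 79 = (-4 - (-1))*(-1/8*7*(6 + 35)) + 79 = (-4 - 1*(-1))*(-1/8*7*41) + 79 = (-4 + 1)*(-287/8) + 79 = -3*(-287/8) + 79 = 861/8 + 79 = 1493/8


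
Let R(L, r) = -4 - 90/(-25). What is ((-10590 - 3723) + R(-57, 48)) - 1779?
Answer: -80462/5 ≈ -16092.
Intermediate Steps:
R(L, r) = -⅖ (R(L, r) = -4 - 90*(-1/25) = -4 + 18/5 = -⅖)
((-10590 - 3723) + R(-57, 48)) - 1779 = ((-10590 - 3723) - ⅖) - 1779 = (-14313 - ⅖) - 1779 = -71567/5 - 1779 = -80462/5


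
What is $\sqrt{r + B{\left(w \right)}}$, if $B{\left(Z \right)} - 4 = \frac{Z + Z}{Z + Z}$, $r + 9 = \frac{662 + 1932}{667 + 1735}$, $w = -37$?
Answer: $\frac{i \sqrt{4211907}}{1201} \approx 1.7088 i$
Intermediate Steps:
$r = - \frac{9512}{1201}$ ($r = -9 + \frac{662 + 1932}{667 + 1735} = -9 + \frac{2594}{2402} = -9 + 2594 \cdot \frac{1}{2402} = -9 + \frac{1297}{1201} = - \frac{9512}{1201} \approx -7.9201$)
$B{\left(Z \right)} = 5$ ($B{\left(Z \right)} = 4 + \frac{Z + Z}{Z + Z} = 4 + \frac{2 Z}{2 Z} = 4 + 2 Z \frac{1}{2 Z} = 4 + 1 = 5$)
$\sqrt{r + B{\left(w \right)}} = \sqrt{- \frac{9512}{1201} + 5} = \sqrt{- \frac{3507}{1201}} = \frac{i \sqrt{4211907}}{1201}$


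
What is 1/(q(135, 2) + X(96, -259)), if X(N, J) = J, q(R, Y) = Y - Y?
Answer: -1/259 ≈ -0.0038610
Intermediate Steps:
q(R, Y) = 0
1/(q(135, 2) + X(96, -259)) = 1/(0 - 259) = 1/(-259) = -1/259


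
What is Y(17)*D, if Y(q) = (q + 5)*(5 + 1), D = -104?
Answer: -13728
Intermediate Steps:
Y(q) = 30 + 6*q (Y(q) = (5 + q)*6 = 30 + 6*q)
Y(17)*D = (30 + 6*17)*(-104) = (30 + 102)*(-104) = 132*(-104) = -13728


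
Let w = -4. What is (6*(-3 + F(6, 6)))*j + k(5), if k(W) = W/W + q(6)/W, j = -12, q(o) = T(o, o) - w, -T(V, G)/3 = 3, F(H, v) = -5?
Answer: 576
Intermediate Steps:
T(V, G) = -9 (T(V, G) = -3*3 = -9)
q(o) = -5 (q(o) = -9 - 1*(-4) = -9 + 4 = -5)
k(W) = 1 - 5/W (k(W) = W/W - 5/W = 1 - 5/W)
(6*(-3 + F(6, 6)))*j + k(5) = (6*(-3 - 5))*(-12) + (-5 + 5)/5 = (6*(-8))*(-12) + (1/5)*0 = -48*(-12) + 0 = 576 + 0 = 576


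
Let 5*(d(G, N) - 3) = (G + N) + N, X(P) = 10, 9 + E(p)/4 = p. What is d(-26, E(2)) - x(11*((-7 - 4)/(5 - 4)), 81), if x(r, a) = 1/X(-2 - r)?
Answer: -27/2 ≈ -13.500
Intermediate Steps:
E(p) = -36 + 4*p
d(G, N) = 3 + G/5 + 2*N/5 (d(G, N) = 3 + ((G + N) + N)/5 = 3 + (G + 2*N)/5 = 3 + (G/5 + 2*N/5) = 3 + G/5 + 2*N/5)
x(r, a) = 1/10
d(-26, E(2)) - x(11*((-7 - 4)/(5 - 4)), 81) = (3 + (1/5)*(-26) + 2*(-36 + 4*2)/5) - 1*1/10 = (3 - 26/5 + 2*(-36 + 8)/5) - 1/10 = (3 - 26/5 + (2/5)*(-28)) - 1/10 = (3 - 26/5 - 56/5) - 1/10 = -67/5 - 1/10 = -27/2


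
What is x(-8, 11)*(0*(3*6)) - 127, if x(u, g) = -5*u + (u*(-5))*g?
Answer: -127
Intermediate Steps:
x(u, g) = -5*u - 5*g*u (x(u, g) = -5*u + (-5*u)*g = -5*u - 5*g*u)
x(-8, 11)*(0*(3*6)) - 127 = (-5*(-8)*(1 + 11))*(0*(3*6)) - 127 = (-5*(-8)*12)*(0*18) - 127 = 480*0 - 127 = 0 - 127 = -127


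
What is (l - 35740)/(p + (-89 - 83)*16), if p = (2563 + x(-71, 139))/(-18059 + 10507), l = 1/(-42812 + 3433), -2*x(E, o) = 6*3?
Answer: 5314363020736/409259213191 ≈ 12.985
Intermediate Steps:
x(E, o) = -9 (x(E, o) = -3*3 = -1/2*18 = -9)
l = -1/39379 (l = 1/(-39379) = -1/39379 ≈ -2.5394e-5)
p = -1277/3776 (p = (2563 - 9)/(-18059 + 10507) = 2554/(-7552) = 2554*(-1/7552) = -1277/3776 ≈ -0.33819)
(l - 35740)/(p + (-89 - 83)*16) = (-1/39379 - 35740)/(-1277/3776 + (-89 - 83)*16) = -1407405461/(39379*(-1277/3776 - 172*16)) = -1407405461/(39379*(-1277/3776 - 2752)) = -1407405461/(39379*(-10392829/3776)) = -1407405461/39379*(-3776/10392829) = 5314363020736/409259213191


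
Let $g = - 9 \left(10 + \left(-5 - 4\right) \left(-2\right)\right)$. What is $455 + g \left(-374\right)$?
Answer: $94703$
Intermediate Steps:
$g = -252$ ($g = - 9 \left(10 - -18\right) = - 9 \left(10 + 18\right) = \left(-9\right) 28 = -252$)
$455 + g \left(-374\right) = 455 - -94248 = 455 + 94248 = 94703$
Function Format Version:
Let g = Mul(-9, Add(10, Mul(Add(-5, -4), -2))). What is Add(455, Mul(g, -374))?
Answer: 94703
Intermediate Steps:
g = -252 (g = Mul(-9, Add(10, Mul(-9, -2))) = Mul(-9, Add(10, 18)) = Mul(-9, 28) = -252)
Add(455, Mul(g, -374)) = Add(455, Mul(-252, -374)) = Add(455, 94248) = 94703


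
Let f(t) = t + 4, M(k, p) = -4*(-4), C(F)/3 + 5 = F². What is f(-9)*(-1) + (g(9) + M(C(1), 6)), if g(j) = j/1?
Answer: 30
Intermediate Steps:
C(F) = -15 + 3*F²
M(k, p) = 16
g(j) = j (g(j) = j*1 = j)
f(t) = 4 + t
f(-9)*(-1) + (g(9) + M(C(1), 6)) = (4 - 9)*(-1) + (9 + 16) = -5*(-1) + 25 = 5 + 25 = 30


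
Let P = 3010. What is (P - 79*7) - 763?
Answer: 1694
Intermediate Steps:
(P - 79*7) - 763 = (3010 - 79*7) - 763 = (3010 - 553) - 763 = 2457 - 763 = 1694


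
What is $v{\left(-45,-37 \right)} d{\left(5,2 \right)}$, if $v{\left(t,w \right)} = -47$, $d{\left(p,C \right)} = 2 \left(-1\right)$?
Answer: $94$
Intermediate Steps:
$d{\left(p,C \right)} = -2$
$v{\left(-45,-37 \right)} d{\left(5,2 \right)} = \left(-47\right) \left(-2\right) = 94$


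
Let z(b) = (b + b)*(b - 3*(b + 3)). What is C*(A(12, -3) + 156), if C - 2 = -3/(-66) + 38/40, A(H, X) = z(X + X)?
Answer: 3954/11 ≈ 359.45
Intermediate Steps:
z(b) = 2*b*(-9 - 2*b) (z(b) = (2*b)*(b - 3*(3 + b)) = (2*b)*(b + (-9 - 3*b)) = (2*b)*(-9 - 2*b) = 2*b*(-9 - 2*b))
A(H, X) = -4*X*(9 + 4*X) (A(H, X) = -2*(X + X)*(9 + 2*(X + X)) = -2*2*X*(9 + 2*(2*X)) = -2*2*X*(9 + 4*X) = -4*X*(9 + 4*X))
C = 659/220 (C = 2 + (-3/(-66) + 38/40) = 2 + (-3*(-1/66) + 38*(1/40)) = 2 + (1/22 + 19/20) = 2 + 219/220 = 659/220 ≈ 2.9955)
C*(A(12, -3) + 156) = 659*(-4*(-3)*(9 + 4*(-3)) + 156)/220 = 659*(-4*(-3)*(9 - 12) + 156)/220 = 659*(-4*(-3)*(-3) + 156)/220 = 659*(-36 + 156)/220 = (659/220)*120 = 3954/11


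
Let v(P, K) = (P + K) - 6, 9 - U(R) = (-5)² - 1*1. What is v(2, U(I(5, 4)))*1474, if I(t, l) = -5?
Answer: -28006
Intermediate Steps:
U(R) = -15 (U(R) = 9 - ((-5)² - 1*1) = 9 - (25 - 1) = 9 - 1*24 = 9 - 24 = -15)
v(P, K) = -6 + K + P (v(P, K) = (K + P) - 6 = -6 + K + P)
v(2, U(I(5, 4)))*1474 = (-6 - 15 + 2)*1474 = -19*1474 = -28006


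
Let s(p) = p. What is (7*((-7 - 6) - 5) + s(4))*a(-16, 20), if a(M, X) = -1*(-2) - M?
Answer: -2196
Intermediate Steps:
a(M, X) = 2 - M
(7*((-7 - 6) - 5) + s(4))*a(-16, 20) = (7*((-7 - 6) - 5) + 4)*(2 - 1*(-16)) = (7*(-13 - 5) + 4)*(2 + 16) = (7*(-18) + 4)*18 = (-126 + 4)*18 = -122*18 = -2196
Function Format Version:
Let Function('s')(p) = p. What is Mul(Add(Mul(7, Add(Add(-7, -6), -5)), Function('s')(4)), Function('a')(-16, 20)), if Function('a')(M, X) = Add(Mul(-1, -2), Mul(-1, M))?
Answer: -2196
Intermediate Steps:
Function('a')(M, X) = Add(2, Mul(-1, M))
Mul(Add(Mul(7, Add(Add(-7, -6), -5)), Function('s')(4)), Function('a')(-16, 20)) = Mul(Add(Mul(7, Add(Add(-7, -6), -5)), 4), Add(2, Mul(-1, -16))) = Mul(Add(Mul(7, Add(-13, -5)), 4), Add(2, 16)) = Mul(Add(Mul(7, -18), 4), 18) = Mul(Add(-126, 4), 18) = Mul(-122, 18) = -2196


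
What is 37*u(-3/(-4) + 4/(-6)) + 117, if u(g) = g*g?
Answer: 16885/144 ≈ 117.26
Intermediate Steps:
u(g) = g²
37*u(-3/(-4) + 4/(-6)) + 117 = 37*(-3/(-4) + 4/(-6))² + 117 = 37*(-3*(-¼) + 4*(-⅙))² + 117 = 37*(¾ - ⅔)² + 117 = 37*(1/12)² + 117 = 37*(1/144) + 117 = 37/144 + 117 = 16885/144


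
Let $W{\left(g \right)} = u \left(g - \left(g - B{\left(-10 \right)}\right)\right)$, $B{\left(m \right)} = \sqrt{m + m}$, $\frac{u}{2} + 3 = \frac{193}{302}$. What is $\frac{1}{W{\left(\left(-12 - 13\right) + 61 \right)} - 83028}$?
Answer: $- \frac{473280357}{39295524022841} + \frac{107663 i \sqrt{5}}{78591048045682} \approx -1.2044 \cdot 10^{-5} + 3.0632 \cdot 10^{-9} i$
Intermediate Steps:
$u = - \frac{713}{151}$ ($u = -6 + 2 \cdot \frac{193}{302} = -6 + \frac{193}{151} = - \frac{713}{151} \approx -4.7219$)
$B{\left(m \right)} = \sqrt{2} \sqrt{m}$ ($B{\left(m \right)} = \sqrt{2 m} = \sqrt{2} \sqrt{m}$)
$W{\left(g \right)} = - \frac{1426 i \sqrt{5}}{151}$ ($W{\left(g \right)} = - \frac{713 \left(g - \left(g - \sqrt{2} \sqrt{-10}\right)\right)}{151} = - \frac{713 \left(g - \left(g - \sqrt{2} i \sqrt{10}\right)\right)}{151} = - \frac{713 \left(g - \left(g - 2 i \sqrt{5}\right)\right)}{151} = - \frac{713 \cdot 2 i \sqrt{5}}{151} = - \frac{1426 i \sqrt{5}}{151}$)
$\frac{1}{W{\left(\left(-12 - 13\right) + 61 \right)} - 83028} = \frac{1}{- \frac{1426 i \sqrt{5}}{151} - 83028} = \frac{1}{-83028 - \frac{1426 i \sqrt{5}}{151}}$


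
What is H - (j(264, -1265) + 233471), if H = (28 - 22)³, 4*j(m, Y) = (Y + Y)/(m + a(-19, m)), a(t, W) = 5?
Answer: -125489925/538 ≈ -2.3325e+5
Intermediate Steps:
j(m, Y) = Y/(2*(5 + m)) (j(m, Y) = ((Y + Y)/(m + 5))/4 = ((2*Y)/(5 + m))/4 = (2*Y/(5 + m))/4 = Y/(2*(5 + m)))
H = 216 (H = 6³ = 216)
H - (j(264, -1265) + 233471) = 216 - ((½)*(-1265)/(5 + 264) + 233471) = 216 - ((½)*(-1265)/269 + 233471) = 216 - ((½)*(-1265)*(1/269) + 233471) = 216 - (-1265/538 + 233471) = 216 - 1*125606133/538 = 216 - 125606133/538 = -125489925/538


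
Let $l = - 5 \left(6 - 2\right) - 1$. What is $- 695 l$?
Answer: $14595$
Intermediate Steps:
$l = -21$ ($l = - 5 \left(6 - 2\right) - 1 = \left(-5\right) 4 - 1 = -20 - 1 = -21$)
$- 695 l = \left(-695\right) \left(-21\right) = 14595$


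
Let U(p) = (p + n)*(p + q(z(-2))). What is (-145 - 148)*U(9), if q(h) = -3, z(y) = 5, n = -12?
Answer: 5274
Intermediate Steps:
U(p) = (-12 + p)*(-3 + p) (U(p) = (p - 12)*(p - 3) = (-12 + p)*(-3 + p))
(-145 - 148)*U(9) = (-145 - 148)*(36 + 9² - 15*9) = -293*(36 + 81 - 135) = -293*(-18) = 5274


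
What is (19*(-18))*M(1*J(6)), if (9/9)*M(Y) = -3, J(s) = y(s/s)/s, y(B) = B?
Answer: 1026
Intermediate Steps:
J(s) = 1/s (J(s) = (s/s)/s = 1/s)
M(Y) = -3
(19*(-18))*M(1*J(6)) = (19*(-18))*(-3) = -342*(-3) = 1026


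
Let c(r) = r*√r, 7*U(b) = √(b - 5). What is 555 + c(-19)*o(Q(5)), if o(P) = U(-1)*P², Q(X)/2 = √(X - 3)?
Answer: 555 + 152*√114/7 ≈ 786.84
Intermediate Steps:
U(b) = √(-5 + b)/7 (U(b) = √(b - 5)/7 = √(-5 + b)/7)
c(r) = r^(3/2)
Q(X) = 2*√(-3 + X) (Q(X) = 2*√(X - 3) = 2*√(-3 + X))
o(P) = I*√6*P²/7 (o(P) = (√(-5 - 1)/7)*P² = (√(-6)/7)*P² = ((I*√6)/7)*P² = (I*√6/7)*P² = I*√6*P²/7)
555 + c(-19)*o(Q(5)) = 555 + (-19)^(3/2)*(I*√6*(2*√(-3 + 5))²/7) = 555 + (-19*I*√19)*(I*√6*(2*√2)²/7) = 555 + (-19*I*√19)*((⅐)*I*√6*8) = 555 + (-19*I*√19)*(8*I*√6/7) = 555 + 152*√114/7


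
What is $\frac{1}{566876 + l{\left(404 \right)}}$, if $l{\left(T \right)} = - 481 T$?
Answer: $\frac{1}{372552} \approx 2.6842 \cdot 10^{-6}$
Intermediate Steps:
$\frac{1}{566876 + l{\left(404 \right)}} = \frac{1}{566876 - 194324} = \frac{1}{372552}$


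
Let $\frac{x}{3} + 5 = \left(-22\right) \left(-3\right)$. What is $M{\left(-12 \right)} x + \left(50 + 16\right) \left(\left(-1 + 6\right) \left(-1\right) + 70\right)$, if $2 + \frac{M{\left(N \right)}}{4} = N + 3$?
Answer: $-3762$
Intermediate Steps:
$x = 183$ ($x = -15 + 3 \left(\left(-22\right) \left(-3\right)\right) = -15 + 3 \cdot 66 = -15 + 198 = 183$)
$M{\left(N \right)} = 4 + 4 N$ ($M{\left(N \right)} = -8 + 4 \left(N + 3\right) = -8 + 4 \left(3 + N\right) = -8 + \left(12 + 4 N\right) = 4 + 4 N$)
$M{\left(-12 \right)} x + \left(50 + 16\right) \left(\left(-1 + 6\right) \left(-1\right) + 70\right) = \left(4 + 4 \left(-12\right)\right) 183 + \left(50 + 16\right) \left(\left(-1 + 6\right) \left(-1\right) + 70\right) = \left(4 - 48\right) 183 + 66 \left(5 \left(-1\right) + 70\right) = \left(-44\right) 183 + 66 \left(-5 + 70\right) = -8052 + 66 \cdot 65 = -8052 + 4290 = -3762$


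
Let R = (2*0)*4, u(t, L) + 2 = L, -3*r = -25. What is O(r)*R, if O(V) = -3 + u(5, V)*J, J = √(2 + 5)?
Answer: 0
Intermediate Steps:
r = 25/3 (r = -⅓*(-25) = 25/3 ≈ 8.3333)
u(t, L) = -2 + L
J = √7 ≈ 2.6458
R = 0 (R = 0*4 = 0)
O(V) = -3 + √7*(-2 + V) (O(V) = -3 + (-2 + V)*√7 = -3 + √7*(-2 + V))
O(r)*R = (-3 + √7*(-2 + 25/3))*0 = (-3 + √7*(19/3))*0 = (-3 + 19*√7/3)*0 = 0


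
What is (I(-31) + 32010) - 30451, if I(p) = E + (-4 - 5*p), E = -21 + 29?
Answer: 1718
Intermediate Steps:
E = 8
I(p) = 4 - 5*p (I(p) = 8 + (-4 - 5*p) = 4 - 5*p)
(I(-31) + 32010) - 30451 = ((4 - 5*(-31)) + 32010) - 30451 = ((4 + 155) + 32010) - 30451 = (159 + 32010) - 30451 = 32169 - 30451 = 1718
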